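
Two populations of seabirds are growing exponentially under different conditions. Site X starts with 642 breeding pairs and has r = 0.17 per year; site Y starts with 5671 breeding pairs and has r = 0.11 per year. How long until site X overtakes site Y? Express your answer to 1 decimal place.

Set 642·e^(0.17t) = 5671·e^(0.11t).
e^((0.17 − 0.11)t) = 5671/642 → e^(0.06·t) = 8.8333.
0.06·t = ln(8.8333) = 2.1785, so t = 2.1785/0.06 = 36.309.

36.3 years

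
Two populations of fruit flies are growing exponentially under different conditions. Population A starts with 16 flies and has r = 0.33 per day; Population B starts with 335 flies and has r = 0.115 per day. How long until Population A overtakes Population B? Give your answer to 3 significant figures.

Set 16·e^(0.33t) = 335·e^(0.115t).
e^((0.33 − 0.115)t) = 335/16 → e^(0.215·t) = 20.938.
0.215·t = ln(20.938) = 3.0415, so t = 3.0415/0.215 = 14.147.

14.1 days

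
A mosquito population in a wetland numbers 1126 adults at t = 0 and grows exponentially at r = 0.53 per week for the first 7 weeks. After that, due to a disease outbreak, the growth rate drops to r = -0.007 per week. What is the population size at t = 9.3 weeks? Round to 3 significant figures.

45300 adults

Phase 1: N(7) = 1126·e^(0.53×7) = 1126·e^3.71 = 46001.4.
Phase 2 runs for 9.3 − 7 = 2.3 weeks at r = -0.007.
N(9.3) = 46001.4·e^(-0.007×2.3) = 46001.4·e^-0.0161 = 45266.7.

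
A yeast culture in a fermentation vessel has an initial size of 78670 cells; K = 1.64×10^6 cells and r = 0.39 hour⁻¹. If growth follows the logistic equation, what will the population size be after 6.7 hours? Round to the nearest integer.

668014 cells

A = (K − N₀)/N₀ = (1.64×10^6 − 78670)/78670 = 19.847.
N(t) = K/(1 + A·e^(−rt)) = 1.64×10^6/(1 + 19.847×e^(−0.39×6.7)).
e^(−2.613) = 0.073314; denominator = 1 + 19.847×0.073314 = 2.455.
N = 1.64×10^6/2.455 = 668014.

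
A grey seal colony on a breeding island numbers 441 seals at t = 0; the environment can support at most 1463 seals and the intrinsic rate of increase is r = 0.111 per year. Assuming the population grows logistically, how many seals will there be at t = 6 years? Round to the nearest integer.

A = (K − N₀)/N₀ = (1463 − 441)/441 = 2.3175.
N(t) = K/(1 + A·e^(−rt)) = 1463/(1 + 2.3175×e^(−0.111×6)).
e^(−0.666) = 0.51376; denominator = 1 + 2.3175×0.51376 = 2.1906.
N = 1463/2.1906 = 667.848.

668 seals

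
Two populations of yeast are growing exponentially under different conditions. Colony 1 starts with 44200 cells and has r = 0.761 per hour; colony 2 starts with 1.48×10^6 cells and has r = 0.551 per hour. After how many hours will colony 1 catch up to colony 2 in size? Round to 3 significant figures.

16.7 hours

Set 44200·e^(0.761t) = 1.48×10^6·e^(0.551t).
e^((0.761 − 0.551)t) = 1.48×10^6/44200 → e^(0.21·t) = 33.484.
0.21·t = ln(33.484) = 3.5111, so t = 3.5111/0.21 = 16.719.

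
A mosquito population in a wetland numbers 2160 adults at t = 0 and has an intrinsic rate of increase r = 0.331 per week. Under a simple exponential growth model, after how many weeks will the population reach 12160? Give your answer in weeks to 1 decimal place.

Set N₀·e^(rt) = 12160: e^(0.331·t) = 12160/2160 = 5.6296.
0.331·t = ln(5.6296) = 1.728, so t = 1.728/0.331 = 5.2207.

5.2 weeks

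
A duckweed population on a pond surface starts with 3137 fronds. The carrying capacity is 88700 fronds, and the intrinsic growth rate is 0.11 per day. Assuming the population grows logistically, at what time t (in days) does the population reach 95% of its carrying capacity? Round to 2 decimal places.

A = (K − N₀)/N₀ = (88700 − 3137)/3137 = 27.275.
Solve 88700/(1 + 27.275·e^(−0.11t)) = 84265: 1 + 27.275·e^(−0.11t) = 1.0526, so e^(−0.11t) = 0.00192963.
−0.11·t = ln(0.00192963) = -6.2504, so t = 6.2504/0.11 = 56.822.

56.82 days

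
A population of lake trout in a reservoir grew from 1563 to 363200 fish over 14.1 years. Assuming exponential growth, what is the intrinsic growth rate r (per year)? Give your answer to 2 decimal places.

From N(t) = N₀·e^(rt): e^(r·14.1) = 363200/1563 = 232.37.
r·14.1 = ln(232.37) = 5.4483, so r = 5.4483/14.1 = 0.38641.

0.39 per year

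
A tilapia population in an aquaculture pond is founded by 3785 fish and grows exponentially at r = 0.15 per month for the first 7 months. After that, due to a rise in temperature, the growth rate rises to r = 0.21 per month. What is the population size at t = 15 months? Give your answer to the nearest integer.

Phase 1: N(7) = 3785·e^(0.15×7) = 3785·e^1.05 = 10816.2.
Phase 2 runs for 15 − 7 = 8 months at r = 0.21.
N(15) = 10816.2·e^(0.21×8) = 10816.2·e^1.68 = 58035.

58035 fish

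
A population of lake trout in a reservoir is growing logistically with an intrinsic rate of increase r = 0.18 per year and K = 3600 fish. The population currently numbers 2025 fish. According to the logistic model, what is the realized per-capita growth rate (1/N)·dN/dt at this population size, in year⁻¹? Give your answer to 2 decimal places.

0.08 per year

(1/N)·dN/dt = r(1 − N/K) = 0.18 × (1 − 2025/3600).
= 0.18 × 0.4375 = 0.07875.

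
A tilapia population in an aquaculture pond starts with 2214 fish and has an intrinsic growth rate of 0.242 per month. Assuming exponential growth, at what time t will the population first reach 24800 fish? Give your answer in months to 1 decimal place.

Set N₀·e^(rt) = 24800: e^(0.242·t) = 24800/2214 = 11.201.
0.242·t = ln(11.201) = 2.416, so t = 2.416/0.242 = 9.9836.

10.0 months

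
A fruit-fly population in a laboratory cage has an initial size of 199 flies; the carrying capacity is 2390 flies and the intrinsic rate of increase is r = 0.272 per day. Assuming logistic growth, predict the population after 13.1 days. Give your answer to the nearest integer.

1821 flies

A = (K − N₀)/N₀ = (2390 − 199)/199 = 11.01.
N(t) = K/(1 + A·e^(−rt)) = 2390/(1 + 11.01×e^(−0.272×13.1)).
e^(−3.563) = 0.028348; denominator = 1 + 11.01×0.028348 = 1.3121.
N = 2390/1.3121 = 1821.49.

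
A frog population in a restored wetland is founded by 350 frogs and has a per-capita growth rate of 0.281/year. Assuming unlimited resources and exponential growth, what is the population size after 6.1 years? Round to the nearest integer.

N(t) = N₀·e^(rt) = 350 × e^(0.281×6.1) = 350 × e^1.714.
e^1.714 ≈ 5.5517, so N ≈ 350 × 5.5517 = 1943.09.

1943 frogs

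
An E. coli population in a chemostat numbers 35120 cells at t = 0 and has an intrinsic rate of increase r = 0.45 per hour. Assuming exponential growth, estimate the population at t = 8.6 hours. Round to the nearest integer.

N(t) = N₀·e^(rt) = 35120 × e^(0.45×8.6) = 35120 × e^3.87.
e^3.87 ≈ 47.942, so N ≈ 35120 × 47.942 = 1.683737×10^6.

1683737 cells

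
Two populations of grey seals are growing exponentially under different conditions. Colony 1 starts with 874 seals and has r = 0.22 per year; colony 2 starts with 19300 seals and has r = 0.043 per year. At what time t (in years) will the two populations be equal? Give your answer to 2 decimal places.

17.48 years

Set 874·e^(0.22t) = 19300·e^(0.043t).
e^((0.22 − 0.043)t) = 19300/874 → e^(0.177·t) = 22.082.
0.177·t = ln(22.082) = 3.0948, so t = 3.0948/0.177 = 17.485.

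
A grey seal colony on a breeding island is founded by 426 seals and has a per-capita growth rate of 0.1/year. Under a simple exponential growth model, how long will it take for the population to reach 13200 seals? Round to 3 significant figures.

Set N₀·e^(rt) = 13200: e^(0.1·t) = 13200/426 = 30.986.
0.1·t = ln(30.986) = 3.4335, so t = 3.4335/0.1 = 34.335.

34.3 years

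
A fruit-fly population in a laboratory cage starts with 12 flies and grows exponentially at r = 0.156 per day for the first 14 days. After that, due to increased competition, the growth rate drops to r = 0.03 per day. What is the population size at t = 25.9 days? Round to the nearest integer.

Phase 1: N(14) = 12·e^(0.156×14) = 12·e^2.184 = 106.581.
Phase 2 runs for 25.9 − 14 = 11.9 days at r = 0.03.
N(25.9) = 106.581·e^(0.03×11.9) = 106.581·e^0.357 = 152.308.

152 flies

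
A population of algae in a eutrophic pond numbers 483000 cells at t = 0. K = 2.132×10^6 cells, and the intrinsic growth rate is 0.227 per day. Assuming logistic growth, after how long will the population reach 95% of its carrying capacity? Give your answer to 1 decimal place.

A = (K − N₀)/N₀ = (2.132×10^6 − 483000)/483000 = 3.4141.
Solve 2.132×10^6/(1 + 3.4141·e^(−0.227t)) = 2.0254×10^6: 1 + 3.4141·e^(−0.227t) = 1.0526, so e^(−0.227t) = 0.015416.
−0.227·t = ln(0.015416) = -4.1723, so t = 4.1723/0.227 = 18.38.

18.4 days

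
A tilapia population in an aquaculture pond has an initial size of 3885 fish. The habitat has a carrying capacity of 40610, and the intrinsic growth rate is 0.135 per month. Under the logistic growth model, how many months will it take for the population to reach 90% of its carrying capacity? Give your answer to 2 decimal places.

32.92 months

A = (K − N₀)/N₀ = (40610 − 3885)/3885 = 9.453.
Solve 40610/(1 + 9.453·e^(−0.135t)) = 36549: 1 + 9.453·e^(−0.135t) = 1.1111, so e^(−0.135t) = 0.011754.
−0.135·t = ln(0.011754) = -4.4436, so t = 4.4436/0.135 = 32.915.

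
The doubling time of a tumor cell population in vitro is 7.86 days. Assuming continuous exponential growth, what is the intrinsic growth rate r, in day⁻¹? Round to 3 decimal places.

0.088 per day

r = ln(2)/t_d = 0.6931/7.86 = 0.088187.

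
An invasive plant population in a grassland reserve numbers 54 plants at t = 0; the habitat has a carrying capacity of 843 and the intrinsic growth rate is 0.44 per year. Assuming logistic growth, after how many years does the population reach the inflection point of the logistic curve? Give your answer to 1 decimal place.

6.1 years

Logistic growth is fastest at N = K/2 = 421.5.
A = (K − N₀)/N₀ = 14.611. Set K/(1 + A·e^(−rt)) = K/2 → A·e^(−rt) = 1.
e^(−0.44t) = 1/14.611 = 0.0684411, so t = ln(14.611)/0.44 = 2.6818/0.44 = 6.095.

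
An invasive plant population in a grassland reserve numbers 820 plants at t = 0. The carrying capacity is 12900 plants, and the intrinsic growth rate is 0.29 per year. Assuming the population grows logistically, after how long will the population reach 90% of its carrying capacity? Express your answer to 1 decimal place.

A = (K − N₀)/N₀ = (12900 − 820)/820 = 14.732.
Solve 12900/(1 + 14.732·e^(−0.29t)) = 11610: 1 + 14.732·e^(−0.29t) = 1.1111, so e^(−0.29t) = 0.00754231.
−0.29·t = ln(0.00754231) = -4.8872, so t = 4.8872/0.29 = 16.853.

16.9 years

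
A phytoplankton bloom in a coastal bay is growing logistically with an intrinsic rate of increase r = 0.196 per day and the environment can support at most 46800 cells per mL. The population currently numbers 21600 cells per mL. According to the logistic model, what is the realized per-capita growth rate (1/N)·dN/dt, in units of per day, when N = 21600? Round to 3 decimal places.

0.106 per day

(1/N)·dN/dt = r(1 − N/K) = 0.196 × (1 − 21600/46800).
= 0.196 × 0.53846 = 0.10554.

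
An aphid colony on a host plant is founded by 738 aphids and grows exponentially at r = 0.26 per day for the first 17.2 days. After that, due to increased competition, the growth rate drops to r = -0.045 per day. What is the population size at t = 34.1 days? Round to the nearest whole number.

Phase 1: N(17.2) = 738·e^(0.26×17.2) = 738·e^4.472 = 64598.3.
Phase 2 runs for 34.1 − 17.2 = 16.9 days at r = -0.045.
N(34.1) = 64598.3·e^(-0.045×16.9) = 64598.3·e^-0.7605 = 30195.4.

30195 aphids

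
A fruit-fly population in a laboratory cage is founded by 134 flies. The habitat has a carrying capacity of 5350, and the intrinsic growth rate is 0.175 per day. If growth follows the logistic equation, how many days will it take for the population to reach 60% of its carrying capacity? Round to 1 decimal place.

23.2 days

A = (K − N₀)/N₀ = (5350 − 134)/134 = 38.925.
Solve 5350/(1 + 38.925·e^(−0.175t)) = 3210: 1 + 38.925·e^(−0.175t) = 1.6667, so e^(−0.175t) = 0.0171268.
−0.175·t = ln(0.0171268) = -4.0671, so t = 4.0671/0.175 = 23.241.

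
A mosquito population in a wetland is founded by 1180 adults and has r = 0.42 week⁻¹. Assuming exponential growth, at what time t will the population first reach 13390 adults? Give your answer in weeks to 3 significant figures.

5.78 weeks

Set N₀·e^(rt) = 13390: e^(0.42·t) = 13390/1180 = 11.347.
0.42·t = ln(11.347) = 2.429, so t = 2.429/0.42 = 5.7833.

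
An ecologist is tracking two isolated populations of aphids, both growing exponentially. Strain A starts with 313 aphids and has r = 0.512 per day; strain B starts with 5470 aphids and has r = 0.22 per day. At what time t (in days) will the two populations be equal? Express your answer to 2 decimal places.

9.80 days

Set 313·e^(0.512t) = 5470·e^(0.22t).
e^((0.512 − 0.22)t) = 5470/313 → e^(0.292·t) = 17.476.
0.292·t = ln(17.476) = 2.8608, so t = 2.8608/0.292 = 9.7974.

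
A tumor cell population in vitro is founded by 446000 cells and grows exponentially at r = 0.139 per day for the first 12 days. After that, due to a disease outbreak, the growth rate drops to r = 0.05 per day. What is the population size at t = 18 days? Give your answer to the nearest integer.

3191732 cells

Phase 1: N(12) = 446000·e^(0.139×12) = 446000·e^1.668 = 2.364493×10^6.
Phase 2 runs for 18 − 12 = 6 days at r = 0.05.
N(18) = 2.364493×10^6·e^(0.05×6) = 2.364493×10^6·e^0.3 = 3.191732×10^6.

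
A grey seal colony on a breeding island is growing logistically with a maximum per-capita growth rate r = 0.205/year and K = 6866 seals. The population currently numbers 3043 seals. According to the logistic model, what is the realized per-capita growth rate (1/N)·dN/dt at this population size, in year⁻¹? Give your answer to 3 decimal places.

(1/N)·dN/dt = r(1 − N/K) = 0.205 × (1 − 3043/6866).
= 0.205 × 0.5568 = 0.11414.

0.114 per year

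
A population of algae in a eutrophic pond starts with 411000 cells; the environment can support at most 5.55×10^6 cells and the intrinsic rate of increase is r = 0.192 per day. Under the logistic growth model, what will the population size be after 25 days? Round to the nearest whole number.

A = (K − N₀)/N₀ = (5.55×10^6 − 411000)/411000 = 12.504.
N(t) = K/(1 + A·e^(−rt)) = 5.55×10^6/(1 + 12.504×e^(−0.192×25)).
e^(−4.8) = 0.0082297; denominator = 1 + 12.504×0.0082297 = 1.1029.
N = 5.55×10^6/1.1029 = 5.032179×10^6.

5032179 cells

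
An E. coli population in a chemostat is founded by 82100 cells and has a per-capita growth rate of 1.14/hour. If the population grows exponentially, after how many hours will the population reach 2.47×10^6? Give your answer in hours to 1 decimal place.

Set N₀·e^(rt) = 2.47×10^6: e^(1.14·t) = 2.47×10^6/82100 = 30.085.
1.14·t = ln(30.085) = 3.404, so t = 3.404/1.14 = 2.986.

3.0 hours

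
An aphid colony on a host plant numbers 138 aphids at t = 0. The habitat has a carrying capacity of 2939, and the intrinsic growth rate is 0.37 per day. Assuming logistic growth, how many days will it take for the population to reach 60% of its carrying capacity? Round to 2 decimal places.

9.23 days

A = (K − N₀)/N₀ = (2939 − 138)/138 = 20.297.
Solve 2939/(1 + 20.297·e^(−0.37t)) = 1763.4: 1 + 20.297·e^(−0.37t) = 1.6667, so e^(−0.37t) = 0.0328454.
−0.37·t = ln(0.0328454) = -3.4159, so t = 3.4159/0.37 = 9.2323.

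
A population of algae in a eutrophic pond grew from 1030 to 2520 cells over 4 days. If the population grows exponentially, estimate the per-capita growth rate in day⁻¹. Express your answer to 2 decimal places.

0.22 per day

From N(t) = N₀·e^(rt): e^(r·4) = 2520/1030 = 2.4466.
r·4 = ln(2.4466) = 0.8947, so r = 0.8947/4 = 0.22368.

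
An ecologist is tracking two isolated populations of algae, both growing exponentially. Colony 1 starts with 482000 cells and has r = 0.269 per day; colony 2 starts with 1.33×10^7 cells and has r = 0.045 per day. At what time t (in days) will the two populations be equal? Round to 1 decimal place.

Set 482000·e^(0.269t) = 1.33×10^7·e^(0.045t).
e^((0.269 − 0.045)t) = 1.33×10^7/482000 → e^(0.224·t) = 27.593.
0.224·t = ln(27.593) = 3.3176, so t = 3.3176/0.224 = 14.811.

14.8 days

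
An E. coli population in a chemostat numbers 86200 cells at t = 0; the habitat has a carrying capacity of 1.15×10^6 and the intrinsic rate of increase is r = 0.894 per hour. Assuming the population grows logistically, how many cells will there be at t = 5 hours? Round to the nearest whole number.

1007648 cells

A = (K − N₀)/N₀ = (1.15×10^6 − 86200)/86200 = 12.341.
N(t) = K/(1 + A·e^(−rt)) = 1.15×10^6/(1 + 12.341×e^(−0.894×5)).
e^(−4.47) = 0.011447; denominator = 1 + 12.341×0.011447 = 1.1413.
N = 1.15×10^6/1.1413 = 1.007648×10^6.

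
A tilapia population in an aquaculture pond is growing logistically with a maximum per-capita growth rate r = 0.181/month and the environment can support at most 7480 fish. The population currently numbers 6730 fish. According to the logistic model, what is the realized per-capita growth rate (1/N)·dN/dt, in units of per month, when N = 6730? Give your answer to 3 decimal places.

0.018 per month

(1/N)·dN/dt = r(1 − N/K) = 0.181 × (1 − 6730/7480).
= 0.181 × 0.10027 = 0.018148.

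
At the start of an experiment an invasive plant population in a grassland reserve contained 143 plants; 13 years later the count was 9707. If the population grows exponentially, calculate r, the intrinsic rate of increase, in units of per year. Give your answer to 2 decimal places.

From N(t) = N₀·e^(rt): e^(r·13) = 9707/143 = 67.881.
r·13 = ln(67.881) = 4.2178, so r = 4.2178/13 = 0.32444.

0.32 per year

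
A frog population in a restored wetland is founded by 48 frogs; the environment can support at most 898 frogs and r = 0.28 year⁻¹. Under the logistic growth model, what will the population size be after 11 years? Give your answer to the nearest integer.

A = (K − N₀)/N₀ = (898 − 48)/48 = 17.708.
N(t) = K/(1 + A·e^(−rt)) = 898/(1 + 17.708×e^(−0.28×11)).
e^(−3.08) = 0.045959; denominator = 1 + 17.708×0.045959 = 1.8139.
N = 898/1.8139 = 495.076.

495 frogs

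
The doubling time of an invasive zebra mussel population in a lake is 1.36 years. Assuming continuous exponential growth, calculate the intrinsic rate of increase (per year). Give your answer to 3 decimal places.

r = ln(2)/t_d = 0.6931/1.36 = 0.50967.

0.510 per year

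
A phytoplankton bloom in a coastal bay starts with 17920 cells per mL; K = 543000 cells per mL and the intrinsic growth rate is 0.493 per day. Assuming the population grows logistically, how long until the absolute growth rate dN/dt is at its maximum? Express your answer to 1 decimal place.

Logistic growth is fastest at N = K/2 = 271500.
A = (K − N₀)/N₀ = 29.301. Set K/(1 + A·e^(−rt)) = K/2 → A·e^(−rt) = 1.
e^(−0.493t) = 1/29.301 = 0.0341281, so t = ln(29.301)/0.493 = 3.3776/0.493 = 6.8512.

6.9 days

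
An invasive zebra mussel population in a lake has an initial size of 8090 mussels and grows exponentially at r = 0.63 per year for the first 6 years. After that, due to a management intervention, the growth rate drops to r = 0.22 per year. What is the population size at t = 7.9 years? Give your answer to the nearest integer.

Phase 1: N(6) = 8090·e^(0.63×6) = 8090·e^3.78 = 354472.
Phase 2 runs for 7.9 − 6 = 1.9 years at r = 0.22.
N(7.9) = 354472·e^(0.22×1.9) = 354472·e^0.418 = 538415.

538415 mussels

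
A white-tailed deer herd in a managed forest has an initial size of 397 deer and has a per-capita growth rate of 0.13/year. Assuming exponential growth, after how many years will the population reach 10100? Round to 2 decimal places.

24.90 years

Set N₀·e^(rt) = 10100: e^(0.13·t) = 10100/397 = 25.441.
0.13·t = ln(25.441) = 3.2364, so t = 3.2364/0.13 = 24.895.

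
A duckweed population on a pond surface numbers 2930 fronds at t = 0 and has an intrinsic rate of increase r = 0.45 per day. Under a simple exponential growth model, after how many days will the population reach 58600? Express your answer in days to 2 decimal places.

Set N₀·e^(rt) = 58600: e^(0.45·t) = 58600/2930 = 20.
0.45·t = ln(20) = 2.9957, so t = 2.9957/0.45 = 6.6572.

6.66 days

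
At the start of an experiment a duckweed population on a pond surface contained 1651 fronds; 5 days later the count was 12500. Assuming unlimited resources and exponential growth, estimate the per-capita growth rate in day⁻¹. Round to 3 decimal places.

0.405 per day

From N(t) = N₀·e^(rt): e^(r·5) = 12500/1651 = 7.5712.
r·5 = ln(7.5712) = 2.0243, so r = 2.0243/5 = 0.40487.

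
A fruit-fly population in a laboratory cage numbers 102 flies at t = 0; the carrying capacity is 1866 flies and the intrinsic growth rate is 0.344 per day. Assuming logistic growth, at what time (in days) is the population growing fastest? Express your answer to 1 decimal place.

Logistic growth is fastest at N = K/2 = 933.
A = (K − N₀)/N₀ = 17.294. Set K/(1 + A·e^(−rt)) = K/2 → A·e^(−rt) = 1.
e^(−0.344t) = 1/17.294 = 0.0578231, so t = ln(17.294)/0.344 = 2.8504/0.344 = 8.2859.

8.3 days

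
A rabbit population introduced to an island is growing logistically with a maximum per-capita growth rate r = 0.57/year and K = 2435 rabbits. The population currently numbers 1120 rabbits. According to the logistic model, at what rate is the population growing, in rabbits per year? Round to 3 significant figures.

dN/dt = rN(1 − N/K) = 0.57 × 1120 × (1 − 1120/2435).
1 − 1120/2435 = 0.54004; dN/dt = 0.57 × 1120 × 0.54004 = 344.76.

345 rabbits per year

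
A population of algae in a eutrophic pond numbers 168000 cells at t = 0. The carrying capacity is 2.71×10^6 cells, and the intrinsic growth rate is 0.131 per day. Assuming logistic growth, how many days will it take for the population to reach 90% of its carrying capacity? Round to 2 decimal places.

37.51 days

A = (K − N₀)/N₀ = (2.71×10^6 − 168000)/168000 = 15.131.
Solve 2.71×10^6/(1 + 15.131·e^(−0.131t)) = 2.439×10^6: 1 + 15.131·e^(−0.131t) = 1.1111, so e^(−0.131t) = 0.0073433.
−0.131·t = ln(0.0073433) = -4.914, so t = 4.914/0.131 = 37.511.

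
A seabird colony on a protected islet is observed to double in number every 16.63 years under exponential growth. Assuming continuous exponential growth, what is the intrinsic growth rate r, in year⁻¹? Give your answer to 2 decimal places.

0.04 per year

r = ln(2)/t_d = 0.6931/16.63 = 0.041681.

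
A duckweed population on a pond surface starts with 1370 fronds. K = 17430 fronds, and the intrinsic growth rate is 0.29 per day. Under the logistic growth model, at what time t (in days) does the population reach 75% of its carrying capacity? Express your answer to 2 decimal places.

12.28 days

A = (K − N₀)/N₀ = (17430 − 1370)/1370 = 11.723.
Solve 17430/(1 + 11.723·e^(−0.29t)) = 13072.5: 1 + 11.723·e^(−0.29t) = 1.3333, so e^(−0.29t) = 0.028435.
−0.29·t = ln(0.028435) = -3.5601, so t = 3.5601/0.29 = 12.276.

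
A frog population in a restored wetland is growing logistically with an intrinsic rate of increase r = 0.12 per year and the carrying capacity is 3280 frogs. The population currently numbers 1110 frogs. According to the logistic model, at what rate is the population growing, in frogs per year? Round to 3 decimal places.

88.123 frogs per year

dN/dt = rN(1 − N/K) = 0.12 × 1110 × (1 − 1110/3280).
1 − 1110/3280 = 0.66159; dN/dt = 0.12 × 1110 × 0.66159 = 88.123.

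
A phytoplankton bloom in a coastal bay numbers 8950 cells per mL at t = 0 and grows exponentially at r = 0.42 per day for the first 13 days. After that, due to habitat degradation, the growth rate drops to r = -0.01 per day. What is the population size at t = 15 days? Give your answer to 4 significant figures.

Phase 1: N(13) = 8950·e^(0.42×13) = 8950·e^5.46 = 2.104122×10^6.
Phase 2 runs for 15 − 13 = 2 days at r = -0.01.
N(15) = 2.104122×10^6·e^(-0.01×2) = 2.104122×10^6·e^-0.02 = 2.062458×10^6.

2062000 cells per mL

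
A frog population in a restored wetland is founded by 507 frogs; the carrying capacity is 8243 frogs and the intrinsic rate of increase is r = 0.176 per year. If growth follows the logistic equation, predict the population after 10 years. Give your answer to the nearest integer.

2274 frogs

A = (K − N₀)/N₀ = (8243 − 507)/507 = 15.258.
N(t) = K/(1 + A·e^(−rt)) = 8243/(1 + 15.258×e^(−0.176×10)).
e^(−1.76) = 0.17204; denominator = 1 + 15.258×0.17204 = 3.6251.
N = 8243/3.6251 = 2273.85.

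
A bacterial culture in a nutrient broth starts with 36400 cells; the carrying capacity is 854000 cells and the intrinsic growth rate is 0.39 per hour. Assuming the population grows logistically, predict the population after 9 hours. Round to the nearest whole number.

A = (K − N₀)/N₀ = (854000 − 36400)/36400 = 22.462.
N(t) = K/(1 + A·e^(−rt)) = 854000/(1 + 22.462×e^(−0.39×9)).
e^(−3.51) = 0.029897; denominator = 1 + 22.462×0.029897 = 1.6715.
N = 854000/1.6715 = 510909.

510909 cells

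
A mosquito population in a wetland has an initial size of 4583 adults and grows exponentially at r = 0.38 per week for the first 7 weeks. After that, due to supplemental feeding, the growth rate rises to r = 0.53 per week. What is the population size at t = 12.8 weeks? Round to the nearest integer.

1417080 adults

Phase 1: N(7) = 4583·e^(0.38×7) = 4583·e^2.66 = 65519.9.
Phase 2 runs for 12.8 − 7 = 5.8 weeks at r = 0.53.
N(12.8) = 65519.9·e^(0.53×5.8) = 65519.9·e^3.074 = 1.41708×10^6.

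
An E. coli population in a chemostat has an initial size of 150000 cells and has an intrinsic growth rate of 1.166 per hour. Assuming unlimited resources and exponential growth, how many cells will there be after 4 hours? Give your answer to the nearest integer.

N(t) = N₀·e^(rt) = 150000 × e^(1.166×4) = 150000 × e^4.664.
e^4.664 ≈ 106.06, so N ≈ 150000 × 106.06 = 1.590892×10^7.

15908921 cells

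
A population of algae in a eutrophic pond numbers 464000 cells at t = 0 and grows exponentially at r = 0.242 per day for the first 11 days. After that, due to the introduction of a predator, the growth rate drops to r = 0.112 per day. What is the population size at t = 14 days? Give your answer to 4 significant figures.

9301000 cells

Phase 1: N(11) = 464000·e^(0.242×11) = 464000·e^2.662 = 6.646758×10^6.
Phase 2 runs for 14 − 11 = 3 days at r = 0.112.
N(14) = 6.646758×10^6·e^(0.112×3) = 6.646758×10^6·e^0.336 = 9.301068×10^6.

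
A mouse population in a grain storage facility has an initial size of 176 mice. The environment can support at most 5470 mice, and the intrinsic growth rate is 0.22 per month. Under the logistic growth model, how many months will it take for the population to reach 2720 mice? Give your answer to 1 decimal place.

A = (K − N₀)/N₀ = (5470 − 176)/176 = 30.08.
Solve 5470/(1 + 30.08·e^(−0.22t)) = 2720: 1 + 30.08·e^(−0.22t) = 2.011, so e^(−0.22t) = 0.0336119.
−0.22·t = ln(0.0336119) = -3.3929, so t = 3.3929/0.22 = 15.422.

15.4 months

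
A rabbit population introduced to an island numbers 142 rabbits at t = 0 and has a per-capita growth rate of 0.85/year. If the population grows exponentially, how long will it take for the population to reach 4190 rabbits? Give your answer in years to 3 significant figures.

3.98 years

Set N₀·e^(rt) = 4190: e^(0.85·t) = 4190/142 = 29.507.
0.85·t = ln(29.507) = 3.3846, so t = 3.3846/0.85 = 3.9819.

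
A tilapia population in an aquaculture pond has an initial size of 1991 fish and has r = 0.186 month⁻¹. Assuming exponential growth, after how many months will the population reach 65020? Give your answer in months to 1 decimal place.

18.7 months

Set N₀·e^(rt) = 65020: e^(0.186·t) = 65020/1991 = 32.657.
0.186·t = ln(32.657) = 3.4861, so t = 3.4861/0.186 = 18.742.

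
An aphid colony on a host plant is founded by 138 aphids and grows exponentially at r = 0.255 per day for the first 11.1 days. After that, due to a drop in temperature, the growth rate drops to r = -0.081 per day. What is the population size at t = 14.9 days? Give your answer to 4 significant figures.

Phase 1: N(11.1) = 138·e^(0.255×11.1) = 138·e^2.83 = 2339.64.
Phase 2 runs for 14.9 − 11.1 = 3.8 days at r = -0.081.
N(14.9) = 2339.64·e^(-0.081×3.8) = 2339.64·e^-0.3078 = 1719.78.

1720 aphids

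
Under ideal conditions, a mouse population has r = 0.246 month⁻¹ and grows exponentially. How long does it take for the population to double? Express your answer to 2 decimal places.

Doubling time t_d = ln(2)/r = 0.6931/0.246 = 2.8177.

2.82 months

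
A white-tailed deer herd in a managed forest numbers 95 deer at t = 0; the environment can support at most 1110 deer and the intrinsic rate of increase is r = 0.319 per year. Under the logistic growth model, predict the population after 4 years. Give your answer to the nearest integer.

279 deer

A = (K − N₀)/N₀ = (1110 − 95)/95 = 10.684.
N(t) = K/(1 + A·e^(−rt)) = 1110/(1 + 10.684×e^(−0.319×4)).
e^(−1.276) = 0.27915; denominator = 1 + 10.684×0.27915 = 3.9825.
N = 1110/3.9825 = 278.718.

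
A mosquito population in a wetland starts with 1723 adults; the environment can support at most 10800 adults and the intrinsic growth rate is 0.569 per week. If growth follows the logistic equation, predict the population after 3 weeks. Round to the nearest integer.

5522 adults

A = (K − N₀)/N₀ = (10800 − 1723)/1723 = 5.2681.
N(t) = K/(1 + A·e^(−rt)) = 10800/(1 + 5.2681×e^(−0.569×3)).
e^(−1.707) = 0.18141; denominator = 1 + 5.2681×0.18141 = 1.9557.
N = 10800/1.9557 = 5522.35.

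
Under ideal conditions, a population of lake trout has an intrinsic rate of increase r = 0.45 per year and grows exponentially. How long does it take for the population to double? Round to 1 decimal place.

Doubling time t_d = ln(2)/r = 0.6931/0.45 = 1.5403.

1.5 years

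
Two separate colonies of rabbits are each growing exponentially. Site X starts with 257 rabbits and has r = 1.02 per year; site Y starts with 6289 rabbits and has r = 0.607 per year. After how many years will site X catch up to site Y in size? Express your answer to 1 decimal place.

Set 257·e^(1.02t) = 6289·e^(0.607t).
e^((1.02 − 0.607)t) = 6289/257 → e^(0.413·t) = 24.471.
0.413·t = ln(24.471) = 3.1975, so t = 3.1975/0.413 = 7.7421.

7.7 years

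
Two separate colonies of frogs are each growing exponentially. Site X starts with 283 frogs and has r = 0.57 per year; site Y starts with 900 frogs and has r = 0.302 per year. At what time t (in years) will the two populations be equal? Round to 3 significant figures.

Set 283·e^(0.57t) = 900·e^(0.302t).
e^((0.57 − 0.302)t) = 900/283 → e^(0.268·t) = 3.1802.
0.268·t = ln(3.1802) = 1.1569, so t = 1.1569/0.268 = 4.317.

4.32 years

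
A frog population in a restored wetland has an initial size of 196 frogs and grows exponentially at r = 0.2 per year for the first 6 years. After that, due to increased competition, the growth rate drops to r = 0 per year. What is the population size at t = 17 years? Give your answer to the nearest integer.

Phase 1: N(6) = 196·e^(0.2×6) = 196·e^1.2 = 650.743.
Phase 2 runs for 17 − 6 = 11 years at r = 0.
N(17) = 650.743·e^(0×11) = 650.743·e^-0 = 650.743.

651 frogs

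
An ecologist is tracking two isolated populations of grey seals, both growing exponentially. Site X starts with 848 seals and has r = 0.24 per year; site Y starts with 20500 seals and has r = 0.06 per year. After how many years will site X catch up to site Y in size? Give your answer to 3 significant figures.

Set 848·e^(0.24t) = 20500·e^(0.06t).
e^((0.24 − 0.06)t) = 20500/848 → e^(0.18·t) = 24.175.
0.18·t = ln(24.175) = 3.1853, so t = 3.1853/0.18 = 17.696.

17.7 years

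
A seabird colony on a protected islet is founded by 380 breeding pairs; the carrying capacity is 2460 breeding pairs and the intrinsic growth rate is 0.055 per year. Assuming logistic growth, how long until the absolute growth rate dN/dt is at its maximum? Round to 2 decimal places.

30.91 years

Logistic growth is fastest at N = K/2 = 1230.
A = (K − N₀)/N₀ = 5.4737. Set K/(1 + A·e^(−rt)) = K/2 → A·e^(−rt) = 1.
e^(−0.055t) = 1/5.4737 = 0.182692, so t = ln(5.4737)/0.055 = 1.7/0.055 = 30.908.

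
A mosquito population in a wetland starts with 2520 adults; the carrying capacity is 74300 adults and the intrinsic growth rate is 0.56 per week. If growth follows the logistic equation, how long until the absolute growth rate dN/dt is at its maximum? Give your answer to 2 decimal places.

Logistic growth is fastest at N = K/2 = 37150.
A = (K − N₀)/N₀ = 28.484. Set K/(1 + A·e^(−rt)) = K/2 → A·e^(−rt) = 1.
e^(−0.56t) = 1/28.484 = 0.0351073, so t = ln(28.484)/0.56 = 3.3493/0.56 = 5.981.

5.98 weeks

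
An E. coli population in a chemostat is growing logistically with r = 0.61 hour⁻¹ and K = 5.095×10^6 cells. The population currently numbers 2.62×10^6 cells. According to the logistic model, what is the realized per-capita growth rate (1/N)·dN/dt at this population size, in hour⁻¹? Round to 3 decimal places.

0.296 per hour

(1/N)·dN/dt = r(1 − N/K) = 0.61 × (1 − 2.62×10^6/5.095×10^6).
= 0.61 × 0.48577 = 0.29632.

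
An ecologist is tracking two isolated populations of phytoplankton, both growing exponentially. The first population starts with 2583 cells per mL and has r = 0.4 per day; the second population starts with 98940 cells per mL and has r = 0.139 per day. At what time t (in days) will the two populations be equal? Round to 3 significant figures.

Set 2583·e^(0.4t) = 98940·e^(0.139t).
e^((0.4 − 0.139)t) = 98940/2583 → e^(0.261·t) = 38.304.
0.261·t = ln(38.304) = 3.6456, so t = 3.6456/0.261 = 13.968.

14.0 days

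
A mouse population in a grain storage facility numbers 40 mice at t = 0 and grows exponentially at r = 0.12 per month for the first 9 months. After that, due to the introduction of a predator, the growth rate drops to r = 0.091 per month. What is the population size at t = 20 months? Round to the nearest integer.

320 mice

Phase 1: N(9) = 40·e^(0.12×9) = 40·e^1.08 = 117.787.
Phase 2 runs for 20 − 9 = 11 months at r = 0.091.
N(20) = 117.787·e^(0.091×11) = 117.787·e^1.001 = 320.499.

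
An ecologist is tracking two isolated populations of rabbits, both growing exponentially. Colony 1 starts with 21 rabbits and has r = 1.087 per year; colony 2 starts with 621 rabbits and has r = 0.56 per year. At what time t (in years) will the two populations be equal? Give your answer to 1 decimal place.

6.4 years

Set 21·e^(1.087t) = 621·e^(0.56t).
e^((1.087 − 0.56)t) = 621/21 → e^(0.527·t) = 29.571.
0.527·t = ln(29.571) = 3.3868, so t = 3.3868/0.527 = 6.4266.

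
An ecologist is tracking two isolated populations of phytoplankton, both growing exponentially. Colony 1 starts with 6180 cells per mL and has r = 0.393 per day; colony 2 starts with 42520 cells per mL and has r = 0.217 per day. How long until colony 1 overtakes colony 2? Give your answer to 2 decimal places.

10.96 days

Set 6180·e^(0.393t) = 42520·e^(0.217t).
e^((0.393 − 0.217)t) = 42520/6180 → e^(0.176·t) = 6.8803.
0.176·t = ln(6.8803) = 1.9287, so t = 1.9287/0.176 = 10.958.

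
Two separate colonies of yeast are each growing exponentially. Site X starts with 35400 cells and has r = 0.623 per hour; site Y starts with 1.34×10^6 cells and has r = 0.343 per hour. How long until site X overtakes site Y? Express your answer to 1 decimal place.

13.0 hours

Set 35400·e^(0.623t) = 1.34×10^6·e^(0.343t).
e^((0.623 − 0.343)t) = 1.34×10^6/35400 → e^(0.28·t) = 37.853.
0.28·t = ln(37.853) = 3.6337, so t = 3.6337/0.28 = 12.978.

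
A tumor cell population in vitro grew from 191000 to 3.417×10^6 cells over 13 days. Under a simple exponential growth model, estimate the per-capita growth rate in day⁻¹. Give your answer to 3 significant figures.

From N(t) = N₀·e^(rt): e^(r·13) = 3.417×10^6/191000 = 17.89.
r·13 = ln(17.89) = 2.8842, so r = 2.8842/13 = 0.22186.

0.222 per day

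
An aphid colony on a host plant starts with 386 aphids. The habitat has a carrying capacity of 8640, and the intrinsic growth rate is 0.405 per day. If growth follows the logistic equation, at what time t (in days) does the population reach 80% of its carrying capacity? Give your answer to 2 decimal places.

A = (K − N₀)/N₀ = (8640 − 386)/386 = 21.383.
Solve 8640/(1 + 21.383·e^(−0.405t)) = 6912: 1 + 21.383·e^(−0.405t) = 1.25, so e^(−0.405t) = 0.0116913.
−0.405·t = ln(0.0116913) = -4.4489, so t = 4.4489/0.405 = 10.985.

10.98 days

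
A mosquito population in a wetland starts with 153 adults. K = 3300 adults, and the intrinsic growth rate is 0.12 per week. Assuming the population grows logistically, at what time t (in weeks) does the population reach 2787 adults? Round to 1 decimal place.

A = (K − N₀)/N₀ = (3300 − 153)/153 = 20.569.
Solve 3300/(1 + 20.569·e^(−0.12t)) = 2787: 1 + 20.569·e^(−0.12t) = 1.1841, so e^(−0.12t) = 0.00894901.
−0.12·t = ln(0.00894901) = -4.7162, so t = 4.7162/0.12 = 39.302.

39.3 weeks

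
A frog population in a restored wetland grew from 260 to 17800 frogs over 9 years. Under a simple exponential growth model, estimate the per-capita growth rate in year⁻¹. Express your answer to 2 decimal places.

0.47 per year

From N(t) = N₀·e^(rt): e^(r·9) = 17800/260 = 68.462.
r·9 = ln(68.462) = 4.2263, so r = 4.2263/9 = 0.46959.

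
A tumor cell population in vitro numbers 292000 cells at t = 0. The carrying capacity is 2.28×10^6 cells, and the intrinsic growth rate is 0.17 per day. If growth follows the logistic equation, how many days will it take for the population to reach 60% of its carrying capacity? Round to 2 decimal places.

13.67 days

A = (K − N₀)/N₀ = (2.28×10^6 − 292000)/292000 = 6.8082.
Solve 2.28×10^6/(1 + 6.8082·e^(−0.17t)) = 1.368×10^6: 1 + 6.8082·e^(−0.17t) = 1.6667, so e^(−0.17t) = 0.0979209.
−0.17·t = ln(0.0979209) = -2.3236, so t = 2.3236/0.17 = 13.668.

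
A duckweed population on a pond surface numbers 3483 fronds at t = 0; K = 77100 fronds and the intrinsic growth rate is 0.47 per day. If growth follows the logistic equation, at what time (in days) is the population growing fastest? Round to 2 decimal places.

6.49 days

Logistic growth is fastest at N = K/2 = 38550.
A = (K − N₀)/N₀ = 21.136. Set K/(1 + A·e^(−rt)) = K/2 → A·e^(−rt) = 1.
e^(−0.47t) = 1/21.136 = 0.0473124, so t = ln(21.136)/0.47 = 3.051/0.47 = 6.4915.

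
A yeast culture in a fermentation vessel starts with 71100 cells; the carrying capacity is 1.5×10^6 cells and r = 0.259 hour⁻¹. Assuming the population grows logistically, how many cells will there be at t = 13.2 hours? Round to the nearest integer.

904588 cells

A = (K − N₀)/N₀ = (1.5×10^6 − 71100)/71100 = 20.097.
N(t) = K/(1 + A·e^(−rt)) = 1.5×10^6/(1 + 20.097×e^(−0.259×13.2)).
e^(−3.419) = 0.032752; denominator = 1 + 20.097×0.032752 = 1.6582.
N = 1.5×10^6/1.6582 = 904588.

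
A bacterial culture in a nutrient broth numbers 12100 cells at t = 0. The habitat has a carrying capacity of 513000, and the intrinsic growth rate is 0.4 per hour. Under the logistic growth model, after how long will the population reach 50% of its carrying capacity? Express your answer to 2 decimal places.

A = (K − N₀)/N₀ = (513000 − 12100)/12100 = 41.397.
Solve 513000/(1 + 41.397·e^(−0.4t)) = 256500: 1 + 41.397·e^(−0.4t) = 2, so e^(−0.4t) = 0.0241565.
−0.4·t = ln(0.0241565) = -3.7232, so t = 3.7232/0.4 = 9.308.

9.31 hours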